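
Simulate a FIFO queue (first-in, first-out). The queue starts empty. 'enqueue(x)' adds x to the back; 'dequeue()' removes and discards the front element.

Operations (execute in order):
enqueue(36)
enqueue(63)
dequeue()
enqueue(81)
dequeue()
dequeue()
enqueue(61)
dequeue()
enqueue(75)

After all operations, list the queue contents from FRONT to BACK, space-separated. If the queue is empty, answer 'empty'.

Answer: 75

Derivation:
enqueue(36): [36]
enqueue(63): [36, 63]
dequeue(): [63]
enqueue(81): [63, 81]
dequeue(): [81]
dequeue(): []
enqueue(61): [61]
dequeue(): []
enqueue(75): [75]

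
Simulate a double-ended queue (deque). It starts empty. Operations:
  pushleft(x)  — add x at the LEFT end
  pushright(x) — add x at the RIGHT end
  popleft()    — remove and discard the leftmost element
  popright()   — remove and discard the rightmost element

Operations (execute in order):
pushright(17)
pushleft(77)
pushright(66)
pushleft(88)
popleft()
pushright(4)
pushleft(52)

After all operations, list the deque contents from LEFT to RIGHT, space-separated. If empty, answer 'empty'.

Answer: 52 77 17 66 4

Derivation:
pushright(17): [17]
pushleft(77): [77, 17]
pushright(66): [77, 17, 66]
pushleft(88): [88, 77, 17, 66]
popleft(): [77, 17, 66]
pushright(4): [77, 17, 66, 4]
pushleft(52): [52, 77, 17, 66, 4]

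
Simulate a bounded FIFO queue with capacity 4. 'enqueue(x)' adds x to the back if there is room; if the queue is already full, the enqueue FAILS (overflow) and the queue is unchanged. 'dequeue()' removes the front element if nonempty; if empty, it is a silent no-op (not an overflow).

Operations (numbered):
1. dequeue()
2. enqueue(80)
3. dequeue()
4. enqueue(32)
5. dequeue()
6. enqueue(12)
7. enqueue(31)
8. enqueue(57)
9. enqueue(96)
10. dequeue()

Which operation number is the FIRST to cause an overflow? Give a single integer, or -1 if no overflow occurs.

Answer: -1

Derivation:
1. dequeue(): empty, no-op, size=0
2. enqueue(80): size=1
3. dequeue(): size=0
4. enqueue(32): size=1
5. dequeue(): size=0
6. enqueue(12): size=1
7. enqueue(31): size=2
8. enqueue(57): size=3
9. enqueue(96): size=4
10. dequeue(): size=3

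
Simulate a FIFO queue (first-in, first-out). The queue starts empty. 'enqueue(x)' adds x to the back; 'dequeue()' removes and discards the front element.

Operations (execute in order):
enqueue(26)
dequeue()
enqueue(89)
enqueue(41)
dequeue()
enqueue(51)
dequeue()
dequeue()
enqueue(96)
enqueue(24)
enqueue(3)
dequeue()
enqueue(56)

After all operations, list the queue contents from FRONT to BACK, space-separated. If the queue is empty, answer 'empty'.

enqueue(26): [26]
dequeue(): []
enqueue(89): [89]
enqueue(41): [89, 41]
dequeue(): [41]
enqueue(51): [41, 51]
dequeue(): [51]
dequeue(): []
enqueue(96): [96]
enqueue(24): [96, 24]
enqueue(3): [96, 24, 3]
dequeue(): [24, 3]
enqueue(56): [24, 3, 56]

Answer: 24 3 56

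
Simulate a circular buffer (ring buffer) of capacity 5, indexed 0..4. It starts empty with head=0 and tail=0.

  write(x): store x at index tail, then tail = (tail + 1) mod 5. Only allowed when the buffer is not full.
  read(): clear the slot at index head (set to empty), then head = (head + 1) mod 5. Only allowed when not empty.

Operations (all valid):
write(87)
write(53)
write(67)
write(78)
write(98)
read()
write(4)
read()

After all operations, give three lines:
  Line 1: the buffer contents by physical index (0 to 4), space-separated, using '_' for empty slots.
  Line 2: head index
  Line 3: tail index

write(87): buf=[87 _ _ _ _], head=0, tail=1, size=1
write(53): buf=[87 53 _ _ _], head=0, tail=2, size=2
write(67): buf=[87 53 67 _ _], head=0, tail=3, size=3
write(78): buf=[87 53 67 78 _], head=0, tail=4, size=4
write(98): buf=[87 53 67 78 98], head=0, tail=0, size=5
read(): buf=[_ 53 67 78 98], head=1, tail=0, size=4
write(4): buf=[4 53 67 78 98], head=1, tail=1, size=5
read(): buf=[4 _ 67 78 98], head=2, tail=1, size=4

Answer: 4 _ 67 78 98
2
1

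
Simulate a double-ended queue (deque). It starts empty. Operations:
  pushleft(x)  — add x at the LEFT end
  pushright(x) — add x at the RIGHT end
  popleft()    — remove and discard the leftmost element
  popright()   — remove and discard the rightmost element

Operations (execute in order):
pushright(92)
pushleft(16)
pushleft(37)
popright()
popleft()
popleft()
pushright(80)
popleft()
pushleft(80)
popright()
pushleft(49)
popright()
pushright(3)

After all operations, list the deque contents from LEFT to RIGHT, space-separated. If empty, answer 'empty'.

Answer: 3

Derivation:
pushright(92): [92]
pushleft(16): [16, 92]
pushleft(37): [37, 16, 92]
popright(): [37, 16]
popleft(): [16]
popleft(): []
pushright(80): [80]
popleft(): []
pushleft(80): [80]
popright(): []
pushleft(49): [49]
popright(): []
pushright(3): [3]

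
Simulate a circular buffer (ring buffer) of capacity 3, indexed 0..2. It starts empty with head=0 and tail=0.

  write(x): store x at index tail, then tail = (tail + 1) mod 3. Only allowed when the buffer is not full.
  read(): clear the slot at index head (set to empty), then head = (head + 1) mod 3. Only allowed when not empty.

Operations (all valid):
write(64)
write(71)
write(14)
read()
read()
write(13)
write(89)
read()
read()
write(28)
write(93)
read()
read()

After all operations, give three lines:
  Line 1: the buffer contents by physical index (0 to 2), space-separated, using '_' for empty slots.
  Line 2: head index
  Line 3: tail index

Answer: 93 _ _
0
1

Derivation:
write(64): buf=[64 _ _], head=0, tail=1, size=1
write(71): buf=[64 71 _], head=0, tail=2, size=2
write(14): buf=[64 71 14], head=0, tail=0, size=3
read(): buf=[_ 71 14], head=1, tail=0, size=2
read(): buf=[_ _ 14], head=2, tail=0, size=1
write(13): buf=[13 _ 14], head=2, tail=1, size=2
write(89): buf=[13 89 14], head=2, tail=2, size=3
read(): buf=[13 89 _], head=0, tail=2, size=2
read(): buf=[_ 89 _], head=1, tail=2, size=1
write(28): buf=[_ 89 28], head=1, tail=0, size=2
write(93): buf=[93 89 28], head=1, tail=1, size=3
read(): buf=[93 _ 28], head=2, tail=1, size=2
read(): buf=[93 _ _], head=0, tail=1, size=1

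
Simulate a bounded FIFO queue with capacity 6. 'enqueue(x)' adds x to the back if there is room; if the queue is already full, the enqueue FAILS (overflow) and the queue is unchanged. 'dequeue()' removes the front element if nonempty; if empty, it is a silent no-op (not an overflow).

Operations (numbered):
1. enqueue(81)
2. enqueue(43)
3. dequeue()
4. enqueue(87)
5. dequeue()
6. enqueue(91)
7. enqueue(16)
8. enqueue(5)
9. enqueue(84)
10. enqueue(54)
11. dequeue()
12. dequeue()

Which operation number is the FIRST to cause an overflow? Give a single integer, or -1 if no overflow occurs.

1. enqueue(81): size=1
2. enqueue(43): size=2
3. dequeue(): size=1
4. enqueue(87): size=2
5. dequeue(): size=1
6. enqueue(91): size=2
7. enqueue(16): size=3
8. enqueue(5): size=4
9. enqueue(84): size=5
10. enqueue(54): size=6
11. dequeue(): size=5
12. dequeue(): size=4

Answer: -1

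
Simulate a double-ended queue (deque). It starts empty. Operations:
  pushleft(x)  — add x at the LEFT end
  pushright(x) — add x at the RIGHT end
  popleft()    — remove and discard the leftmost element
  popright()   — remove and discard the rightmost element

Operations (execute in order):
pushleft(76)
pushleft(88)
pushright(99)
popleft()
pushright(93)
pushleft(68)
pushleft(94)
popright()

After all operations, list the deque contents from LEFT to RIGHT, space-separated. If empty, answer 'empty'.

pushleft(76): [76]
pushleft(88): [88, 76]
pushright(99): [88, 76, 99]
popleft(): [76, 99]
pushright(93): [76, 99, 93]
pushleft(68): [68, 76, 99, 93]
pushleft(94): [94, 68, 76, 99, 93]
popright(): [94, 68, 76, 99]

Answer: 94 68 76 99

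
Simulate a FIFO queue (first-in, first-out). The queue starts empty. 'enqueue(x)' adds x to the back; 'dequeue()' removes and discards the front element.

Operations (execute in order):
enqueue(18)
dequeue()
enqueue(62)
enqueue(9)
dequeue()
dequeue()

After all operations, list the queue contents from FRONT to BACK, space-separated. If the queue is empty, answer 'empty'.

enqueue(18): [18]
dequeue(): []
enqueue(62): [62]
enqueue(9): [62, 9]
dequeue(): [9]
dequeue(): []

Answer: empty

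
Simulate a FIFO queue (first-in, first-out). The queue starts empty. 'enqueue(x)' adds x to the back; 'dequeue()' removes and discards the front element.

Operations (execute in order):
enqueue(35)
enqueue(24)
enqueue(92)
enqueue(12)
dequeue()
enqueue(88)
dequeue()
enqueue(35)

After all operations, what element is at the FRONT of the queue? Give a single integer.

enqueue(35): queue = [35]
enqueue(24): queue = [35, 24]
enqueue(92): queue = [35, 24, 92]
enqueue(12): queue = [35, 24, 92, 12]
dequeue(): queue = [24, 92, 12]
enqueue(88): queue = [24, 92, 12, 88]
dequeue(): queue = [92, 12, 88]
enqueue(35): queue = [92, 12, 88, 35]

Answer: 92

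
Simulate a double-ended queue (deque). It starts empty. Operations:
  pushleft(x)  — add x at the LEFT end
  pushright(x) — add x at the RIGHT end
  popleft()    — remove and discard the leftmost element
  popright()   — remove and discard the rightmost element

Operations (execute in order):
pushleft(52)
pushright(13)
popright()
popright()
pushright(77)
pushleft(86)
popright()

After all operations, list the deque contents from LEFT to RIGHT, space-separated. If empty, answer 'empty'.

pushleft(52): [52]
pushright(13): [52, 13]
popright(): [52]
popright(): []
pushright(77): [77]
pushleft(86): [86, 77]
popright(): [86]

Answer: 86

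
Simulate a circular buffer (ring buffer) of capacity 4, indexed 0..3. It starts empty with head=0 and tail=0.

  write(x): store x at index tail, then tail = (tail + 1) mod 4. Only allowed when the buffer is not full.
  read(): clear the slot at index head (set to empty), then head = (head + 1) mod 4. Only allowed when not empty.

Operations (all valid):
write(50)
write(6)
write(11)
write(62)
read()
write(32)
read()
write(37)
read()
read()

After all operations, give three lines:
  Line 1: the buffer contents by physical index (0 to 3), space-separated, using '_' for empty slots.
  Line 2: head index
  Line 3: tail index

Answer: 32 37 _ _
0
2

Derivation:
write(50): buf=[50 _ _ _], head=0, tail=1, size=1
write(6): buf=[50 6 _ _], head=0, tail=2, size=2
write(11): buf=[50 6 11 _], head=0, tail=3, size=3
write(62): buf=[50 6 11 62], head=0, tail=0, size=4
read(): buf=[_ 6 11 62], head=1, tail=0, size=3
write(32): buf=[32 6 11 62], head=1, tail=1, size=4
read(): buf=[32 _ 11 62], head=2, tail=1, size=3
write(37): buf=[32 37 11 62], head=2, tail=2, size=4
read(): buf=[32 37 _ 62], head=3, tail=2, size=3
read(): buf=[32 37 _ _], head=0, tail=2, size=2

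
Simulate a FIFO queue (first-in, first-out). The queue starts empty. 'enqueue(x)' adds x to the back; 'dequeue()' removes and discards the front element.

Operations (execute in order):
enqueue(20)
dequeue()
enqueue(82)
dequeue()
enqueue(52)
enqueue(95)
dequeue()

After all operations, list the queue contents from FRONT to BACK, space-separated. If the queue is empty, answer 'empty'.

Answer: 95

Derivation:
enqueue(20): [20]
dequeue(): []
enqueue(82): [82]
dequeue(): []
enqueue(52): [52]
enqueue(95): [52, 95]
dequeue(): [95]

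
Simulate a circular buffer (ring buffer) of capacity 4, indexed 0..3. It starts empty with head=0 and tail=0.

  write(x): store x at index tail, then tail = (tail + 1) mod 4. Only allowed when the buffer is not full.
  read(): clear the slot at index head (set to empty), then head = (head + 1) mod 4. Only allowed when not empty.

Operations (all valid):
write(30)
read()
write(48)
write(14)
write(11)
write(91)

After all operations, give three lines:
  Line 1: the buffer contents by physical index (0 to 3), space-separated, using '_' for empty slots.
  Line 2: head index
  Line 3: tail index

write(30): buf=[30 _ _ _], head=0, tail=1, size=1
read(): buf=[_ _ _ _], head=1, tail=1, size=0
write(48): buf=[_ 48 _ _], head=1, tail=2, size=1
write(14): buf=[_ 48 14 _], head=1, tail=3, size=2
write(11): buf=[_ 48 14 11], head=1, tail=0, size=3
write(91): buf=[91 48 14 11], head=1, tail=1, size=4

Answer: 91 48 14 11
1
1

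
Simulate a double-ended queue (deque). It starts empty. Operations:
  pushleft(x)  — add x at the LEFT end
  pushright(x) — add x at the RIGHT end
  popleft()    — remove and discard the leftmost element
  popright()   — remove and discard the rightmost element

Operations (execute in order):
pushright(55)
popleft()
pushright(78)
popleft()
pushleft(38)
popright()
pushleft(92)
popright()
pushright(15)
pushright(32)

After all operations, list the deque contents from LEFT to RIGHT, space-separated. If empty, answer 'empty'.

Answer: 15 32

Derivation:
pushright(55): [55]
popleft(): []
pushright(78): [78]
popleft(): []
pushleft(38): [38]
popright(): []
pushleft(92): [92]
popright(): []
pushright(15): [15]
pushright(32): [15, 32]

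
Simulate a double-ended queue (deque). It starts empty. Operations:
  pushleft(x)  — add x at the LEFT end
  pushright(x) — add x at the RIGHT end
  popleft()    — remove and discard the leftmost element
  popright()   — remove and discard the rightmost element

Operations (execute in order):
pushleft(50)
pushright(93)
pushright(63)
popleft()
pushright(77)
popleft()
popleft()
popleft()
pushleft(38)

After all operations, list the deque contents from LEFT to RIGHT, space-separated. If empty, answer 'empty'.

Answer: 38

Derivation:
pushleft(50): [50]
pushright(93): [50, 93]
pushright(63): [50, 93, 63]
popleft(): [93, 63]
pushright(77): [93, 63, 77]
popleft(): [63, 77]
popleft(): [77]
popleft(): []
pushleft(38): [38]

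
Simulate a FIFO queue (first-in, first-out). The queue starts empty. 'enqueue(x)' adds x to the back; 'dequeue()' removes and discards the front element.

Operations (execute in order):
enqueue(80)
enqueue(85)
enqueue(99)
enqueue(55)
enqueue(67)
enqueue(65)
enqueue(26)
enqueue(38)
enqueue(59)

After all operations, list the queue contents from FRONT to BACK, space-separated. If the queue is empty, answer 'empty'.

Answer: 80 85 99 55 67 65 26 38 59

Derivation:
enqueue(80): [80]
enqueue(85): [80, 85]
enqueue(99): [80, 85, 99]
enqueue(55): [80, 85, 99, 55]
enqueue(67): [80, 85, 99, 55, 67]
enqueue(65): [80, 85, 99, 55, 67, 65]
enqueue(26): [80, 85, 99, 55, 67, 65, 26]
enqueue(38): [80, 85, 99, 55, 67, 65, 26, 38]
enqueue(59): [80, 85, 99, 55, 67, 65, 26, 38, 59]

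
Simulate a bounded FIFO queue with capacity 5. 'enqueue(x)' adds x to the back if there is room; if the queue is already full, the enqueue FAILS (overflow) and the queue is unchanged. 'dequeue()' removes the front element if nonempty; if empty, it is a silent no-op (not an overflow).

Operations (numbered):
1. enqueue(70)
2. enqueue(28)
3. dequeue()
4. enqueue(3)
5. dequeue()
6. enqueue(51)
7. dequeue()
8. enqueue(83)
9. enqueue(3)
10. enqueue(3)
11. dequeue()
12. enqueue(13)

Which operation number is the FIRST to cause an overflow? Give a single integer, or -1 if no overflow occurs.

1. enqueue(70): size=1
2. enqueue(28): size=2
3. dequeue(): size=1
4. enqueue(3): size=2
5. dequeue(): size=1
6. enqueue(51): size=2
7. dequeue(): size=1
8. enqueue(83): size=2
9. enqueue(3): size=3
10. enqueue(3): size=4
11. dequeue(): size=3
12. enqueue(13): size=4

Answer: -1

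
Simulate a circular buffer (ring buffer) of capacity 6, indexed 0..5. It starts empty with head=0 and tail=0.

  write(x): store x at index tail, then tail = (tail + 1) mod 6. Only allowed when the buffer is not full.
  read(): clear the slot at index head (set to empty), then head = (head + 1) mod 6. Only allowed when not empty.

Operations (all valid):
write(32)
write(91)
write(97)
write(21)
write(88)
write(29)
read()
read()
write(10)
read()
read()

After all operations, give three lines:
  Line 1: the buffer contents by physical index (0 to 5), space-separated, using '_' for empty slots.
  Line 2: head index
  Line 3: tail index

write(32): buf=[32 _ _ _ _ _], head=0, tail=1, size=1
write(91): buf=[32 91 _ _ _ _], head=0, tail=2, size=2
write(97): buf=[32 91 97 _ _ _], head=0, tail=3, size=3
write(21): buf=[32 91 97 21 _ _], head=0, tail=4, size=4
write(88): buf=[32 91 97 21 88 _], head=0, tail=5, size=5
write(29): buf=[32 91 97 21 88 29], head=0, tail=0, size=6
read(): buf=[_ 91 97 21 88 29], head=1, tail=0, size=5
read(): buf=[_ _ 97 21 88 29], head=2, tail=0, size=4
write(10): buf=[10 _ 97 21 88 29], head=2, tail=1, size=5
read(): buf=[10 _ _ 21 88 29], head=3, tail=1, size=4
read(): buf=[10 _ _ _ 88 29], head=4, tail=1, size=3

Answer: 10 _ _ _ 88 29
4
1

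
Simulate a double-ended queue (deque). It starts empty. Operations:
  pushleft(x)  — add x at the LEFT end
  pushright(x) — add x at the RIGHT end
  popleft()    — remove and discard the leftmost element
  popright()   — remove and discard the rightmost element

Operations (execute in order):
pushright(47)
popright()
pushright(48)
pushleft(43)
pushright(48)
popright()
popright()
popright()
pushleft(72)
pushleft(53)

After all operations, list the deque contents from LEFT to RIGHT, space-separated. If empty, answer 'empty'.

pushright(47): [47]
popright(): []
pushright(48): [48]
pushleft(43): [43, 48]
pushright(48): [43, 48, 48]
popright(): [43, 48]
popright(): [43]
popright(): []
pushleft(72): [72]
pushleft(53): [53, 72]

Answer: 53 72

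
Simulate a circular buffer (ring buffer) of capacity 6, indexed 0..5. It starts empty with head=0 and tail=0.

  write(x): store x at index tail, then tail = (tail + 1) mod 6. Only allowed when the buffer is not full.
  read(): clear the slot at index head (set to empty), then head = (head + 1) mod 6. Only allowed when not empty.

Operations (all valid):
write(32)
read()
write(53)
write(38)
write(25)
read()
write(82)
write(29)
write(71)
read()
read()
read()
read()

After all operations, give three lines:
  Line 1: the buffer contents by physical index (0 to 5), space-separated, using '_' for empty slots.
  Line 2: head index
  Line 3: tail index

Answer: 71 _ _ _ _ _
0
1

Derivation:
write(32): buf=[32 _ _ _ _ _], head=0, tail=1, size=1
read(): buf=[_ _ _ _ _ _], head=1, tail=1, size=0
write(53): buf=[_ 53 _ _ _ _], head=1, tail=2, size=1
write(38): buf=[_ 53 38 _ _ _], head=1, tail=3, size=2
write(25): buf=[_ 53 38 25 _ _], head=1, tail=4, size=3
read(): buf=[_ _ 38 25 _ _], head=2, tail=4, size=2
write(82): buf=[_ _ 38 25 82 _], head=2, tail=5, size=3
write(29): buf=[_ _ 38 25 82 29], head=2, tail=0, size=4
write(71): buf=[71 _ 38 25 82 29], head=2, tail=1, size=5
read(): buf=[71 _ _ 25 82 29], head=3, tail=1, size=4
read(): buf=[71 _ _ _ 82 29], head=4, tail=1, size=3
read(): buf=[71 _ _ _ _ 29], head=5, tail=1, size=2
read(): buf=[71 _ _ _ _ _], head=0, tail=1, size=1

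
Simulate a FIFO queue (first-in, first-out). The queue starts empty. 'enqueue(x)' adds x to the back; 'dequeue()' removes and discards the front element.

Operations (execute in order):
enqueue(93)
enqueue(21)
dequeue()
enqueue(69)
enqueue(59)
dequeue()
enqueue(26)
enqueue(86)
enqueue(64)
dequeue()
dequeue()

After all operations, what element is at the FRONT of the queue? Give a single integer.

enqueue(93): queue = [93]
enqueue(21): queue = [93, 21]
dequeue(): queue = [21]
enqueue(69): queue = [21, 69]
enqueue(59): queue = [21, 69, 59]
dequeue(): queue = [69, 59]
enqueue(26): queue = [69, 59, 26]
enqueue(86): queue = [69, 59, 26, 86]
enqueue(64): queue = [69, 59, 26, 86, 64]
dequeue(): queue = [59, 26, 86, 64]
dequeue(): queue = [26, 86, 64]

Answer: 26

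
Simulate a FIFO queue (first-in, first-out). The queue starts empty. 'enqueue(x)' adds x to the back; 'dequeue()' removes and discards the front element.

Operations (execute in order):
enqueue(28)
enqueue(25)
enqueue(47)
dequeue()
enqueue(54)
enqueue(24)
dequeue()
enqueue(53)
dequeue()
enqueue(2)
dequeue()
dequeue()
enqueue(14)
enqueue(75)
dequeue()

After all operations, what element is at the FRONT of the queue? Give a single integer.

Answer: 2

Derivation:
enqueue(28): queue = [28]
enqueue(25): queue = [28, 25]
enqueue(47): queue = [28, 25, 47]
dequeue(): queue = [25, 47]
enqueue(54): queue = [25, 47, 54]
enqueue(24): queue = [25, 47, 54, 24]
dequeue(): queue = [47, 54, 24]
enqueue(53): queue = [47, 54, 24, 53]
dequeue(): queue = [54, 24, 53]
enqueue(2): queue = [54, 24, 53, 2]
dequeue(): queue = [24, 53, 2]
dequeue(): queue = [53, 2]
enqueue(14): queue = [53, 2, 14]
enqueue(75): queue = [53, 2, 14, 75]
dequeue(): queue = [2, 14, 75]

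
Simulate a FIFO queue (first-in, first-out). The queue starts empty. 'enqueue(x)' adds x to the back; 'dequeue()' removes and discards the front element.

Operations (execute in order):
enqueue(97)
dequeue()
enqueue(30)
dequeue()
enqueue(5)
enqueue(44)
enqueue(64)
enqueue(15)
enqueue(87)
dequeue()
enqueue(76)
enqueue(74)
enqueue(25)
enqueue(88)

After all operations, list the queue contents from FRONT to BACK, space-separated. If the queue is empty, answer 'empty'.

enqueue(97): [97]
dequeue(): []
enqueue(30): [30]
dequeue(): []
enqueue(5): [5]
enqueue(44): [5, 44]
enqueue(64): [5, 44, 64]
enqueue(15): [5, 44, 64, 15]
enqueue(87): [5, 44, 64, 15, 87]
dequeue(): [44, 64, 15, 87]
enqueue(76): [44, 64, 15, 87, 76]
enqueue(74): [44, 64, 15, 87, 76, 74]
enqueue(25): [44, 64, 15, 87, 76, 74, 25]
enqueue(88): [44, 64, 15, 87, 76, 74, 25, 88]

Answer: 44 64 15 87 76 74 25 88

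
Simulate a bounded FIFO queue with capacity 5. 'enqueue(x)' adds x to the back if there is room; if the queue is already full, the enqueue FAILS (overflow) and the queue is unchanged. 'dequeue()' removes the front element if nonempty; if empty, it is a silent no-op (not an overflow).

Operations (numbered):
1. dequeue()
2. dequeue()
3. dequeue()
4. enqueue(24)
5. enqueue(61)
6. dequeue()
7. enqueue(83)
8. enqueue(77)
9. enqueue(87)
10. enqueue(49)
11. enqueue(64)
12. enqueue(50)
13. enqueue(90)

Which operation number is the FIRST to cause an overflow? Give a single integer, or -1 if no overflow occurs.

Answer: 11

Derivation:
1. dequeue(): empty, no-op, size=0
2. dequeue(): empty, no-op, size=0
3. dequeue(): empty, no-op, size=0
4. enqueue(24): size=1
5. enqueue(61): size=2
6. dequeue(): size=1
7. enqueue(83): size=2
8. enqueue(77): size=3
9. enqueue(87): size=4
10. enqueue(49): size=5
11. enqueue(64): size=5=cap → OVERFLOW (fail)
12. enqueue(50): size=5=cap → OVERFLOW (fail)
13. enqueue(90): size=5=cap → OVERFLOW (fail)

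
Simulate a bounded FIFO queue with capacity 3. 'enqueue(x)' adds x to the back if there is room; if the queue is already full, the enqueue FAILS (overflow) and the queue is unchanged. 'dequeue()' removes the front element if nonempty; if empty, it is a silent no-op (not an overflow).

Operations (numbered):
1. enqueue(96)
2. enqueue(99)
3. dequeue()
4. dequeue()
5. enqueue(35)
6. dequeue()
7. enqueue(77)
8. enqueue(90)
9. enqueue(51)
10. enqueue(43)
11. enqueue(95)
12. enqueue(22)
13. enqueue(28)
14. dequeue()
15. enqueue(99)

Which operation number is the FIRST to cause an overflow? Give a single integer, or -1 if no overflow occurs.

Answer: 10

Derivation:
1. enqueue(96): size=1
2. enqueue(99): size=2
3. dequeue(): size=1
4. dequeue(): size=0
5. enqueue(35): size=1
6. dequeue(): size=0
7. enqueue(77): size=1
8. enqueue(90): size=2
9. enqueue(51): size=3
10. enqueue(43): size=3=cap → OVERFLOW (fail)
11. enqueue(95): size=3=cap → OVERFLOW (fail)
12. enqueue(22): size=3=cap → OVERFLOW (fail)
13. enqueue(28): size=3=cap → OVERFLOW (fail)
14. dequeue(): size=2
15. enqueue(99): size=3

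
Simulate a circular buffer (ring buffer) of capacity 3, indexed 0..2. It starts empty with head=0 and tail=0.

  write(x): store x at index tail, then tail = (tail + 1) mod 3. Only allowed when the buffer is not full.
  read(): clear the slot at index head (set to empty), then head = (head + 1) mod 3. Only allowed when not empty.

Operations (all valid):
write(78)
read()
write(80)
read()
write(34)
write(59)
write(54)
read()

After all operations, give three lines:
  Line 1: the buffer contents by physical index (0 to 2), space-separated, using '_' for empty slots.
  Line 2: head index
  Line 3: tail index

Answer: 59 54 _
0
2

Derivation:
write(78): buf=[78 _ _], head=0, tail=1, size=1
read(): buf=[_ _ _], head=1, tail=1, size=0
write(80): buf=[_ 80 _], head=1, tail=2, size=1
read(): buf=[_ _ _], head=2, tail=2, size=0
write(34): buf=[_ _ 34], head=2, tail=0, size=1
write(59): buf=[59 _ 34], head=2, tail=1, size=2
write(54): buf=[59 54 34], head=2, tail=2, size=3
read(): buf=[59 54 _], head=0, tail=2, size=2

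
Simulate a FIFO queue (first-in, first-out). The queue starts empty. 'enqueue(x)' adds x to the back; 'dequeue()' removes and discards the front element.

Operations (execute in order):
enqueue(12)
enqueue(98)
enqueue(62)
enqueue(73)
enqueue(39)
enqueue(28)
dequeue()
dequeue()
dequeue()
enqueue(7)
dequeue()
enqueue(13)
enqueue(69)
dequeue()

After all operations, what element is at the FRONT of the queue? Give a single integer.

Answer: 28

Derivation:
enqueue(12): queue = [12]
enqueue(98): queue = [12, 98]
enqueue(62): queue = [12, 98, 62]
enqueue(73): queue = [12, 98, 62, 73]
enqueue(39): queue = [12, 98, 62, 73, 39]
enqueue(28): queue = [12, 98, 62, 73, 39, 28]
dequeue(): queue = [98, 62, 73, 39, 28]
dequeue(): queue = [62, 73, 39, 28]
dequeue(): queue = [73, 39, 28]
enqueue(7): queue = [73, 39, 28, 7]
dequeue(): queue = [39, 28, 7]
enqueue(13): queue = [39, 28, 7, 13]
enqueue(69): queue = [39, 28, 7, 13, 69]
dequeue(): queue = [28, 7, 13, 69]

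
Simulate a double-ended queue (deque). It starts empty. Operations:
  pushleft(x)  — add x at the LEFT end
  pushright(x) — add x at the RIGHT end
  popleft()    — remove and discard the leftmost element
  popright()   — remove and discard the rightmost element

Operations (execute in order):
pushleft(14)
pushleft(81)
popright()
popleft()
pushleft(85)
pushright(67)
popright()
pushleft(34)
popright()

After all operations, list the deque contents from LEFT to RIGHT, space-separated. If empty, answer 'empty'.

pushleft(14): [14]
pushleft(81): [81, 14]
popright(): [81]
popleft(): []
pushleft(85): [85]
pushright(67): [85, 67]
popright(): [85]
pushleft(34): [34, 85]
popright(): [34]

Answer: 34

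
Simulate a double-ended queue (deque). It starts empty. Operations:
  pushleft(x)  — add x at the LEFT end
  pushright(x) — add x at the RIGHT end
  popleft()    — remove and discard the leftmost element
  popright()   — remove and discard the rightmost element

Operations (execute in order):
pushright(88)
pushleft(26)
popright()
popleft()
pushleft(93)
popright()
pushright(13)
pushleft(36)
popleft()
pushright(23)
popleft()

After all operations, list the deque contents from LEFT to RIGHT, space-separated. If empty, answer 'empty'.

pushright(88): [88]
pushleft(26): [26, 88]
popright(): [26]
popleft(): []
pushleft(93): [93]
popright(): []
pushright(13): [13]
pushleft(36): [36, 13]
popleft(): [13]
pushright(23): [13, 23]
popleft(): [23]

Answer: 23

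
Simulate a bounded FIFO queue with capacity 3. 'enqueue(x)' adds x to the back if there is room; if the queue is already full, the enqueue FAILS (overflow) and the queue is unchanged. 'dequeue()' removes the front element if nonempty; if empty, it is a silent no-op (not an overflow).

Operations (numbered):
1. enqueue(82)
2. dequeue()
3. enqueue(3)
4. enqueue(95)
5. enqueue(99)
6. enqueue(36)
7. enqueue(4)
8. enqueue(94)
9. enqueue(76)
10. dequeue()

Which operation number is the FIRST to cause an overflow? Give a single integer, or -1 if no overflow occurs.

1. enqueue(82): size=1
2. dequeue(): size=0
3. enqueue(3): size=1
4. enqueue(95): size=2
5. enqueue(99): size=3
6. enqueue(36): size=3=cap → OVERFLOW (fail)
7. enqueue(4): size=3=cap → OVERFLOW (fail)
8. enqueue(94): size=3=cap → OVERFLOW (fail)
9. enqueue(76): size=3=cap → OVERFLOW (fail)
10. dequeue(): size=2

Answer: 6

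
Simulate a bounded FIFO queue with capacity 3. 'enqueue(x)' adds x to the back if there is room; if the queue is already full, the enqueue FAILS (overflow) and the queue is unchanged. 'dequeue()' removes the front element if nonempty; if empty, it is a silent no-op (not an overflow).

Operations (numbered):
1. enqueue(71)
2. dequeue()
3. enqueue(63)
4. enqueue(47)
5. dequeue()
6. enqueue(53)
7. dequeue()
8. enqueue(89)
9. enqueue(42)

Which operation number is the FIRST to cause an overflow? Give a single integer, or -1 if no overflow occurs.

Answer: -1

Derivation:
1. enqueue(71): size=1
2. dequeue(): size=0
3. enqueue(63): size=1
4. enqueue(47): size=2
5. dequeue(): size=1
6. enqueue(53): size=2
7. dequeue(): size=1
8. enqueue(89): size=2
9. enqueue(42): size=3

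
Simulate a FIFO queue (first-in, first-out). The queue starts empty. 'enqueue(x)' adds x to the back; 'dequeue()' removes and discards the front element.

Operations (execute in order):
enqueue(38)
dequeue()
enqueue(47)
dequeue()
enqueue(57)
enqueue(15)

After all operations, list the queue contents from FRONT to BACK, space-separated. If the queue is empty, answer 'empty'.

Answer: 57 15

Derivation:
enqueue(38): [38]
dequeue(): []
enqueue(47): [47]
dequeue(): []
enqueue(57): [57]
enqueue(15): [57, 15]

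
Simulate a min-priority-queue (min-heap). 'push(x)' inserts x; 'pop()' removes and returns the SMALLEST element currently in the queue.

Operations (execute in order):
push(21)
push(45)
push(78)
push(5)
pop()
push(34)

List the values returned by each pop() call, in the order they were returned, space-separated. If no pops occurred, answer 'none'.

push(21): heap contents = [21]
push(45): heap contents = [21, 45]
push(78): heap contents = [21, 45, 78]
push(5): heap contents = [5, 21, 45, 78]
pop() → 5: heap contents = [21, 45, 78]
push(34): heap contents = [21, 34, 45, 78]

Answer: 5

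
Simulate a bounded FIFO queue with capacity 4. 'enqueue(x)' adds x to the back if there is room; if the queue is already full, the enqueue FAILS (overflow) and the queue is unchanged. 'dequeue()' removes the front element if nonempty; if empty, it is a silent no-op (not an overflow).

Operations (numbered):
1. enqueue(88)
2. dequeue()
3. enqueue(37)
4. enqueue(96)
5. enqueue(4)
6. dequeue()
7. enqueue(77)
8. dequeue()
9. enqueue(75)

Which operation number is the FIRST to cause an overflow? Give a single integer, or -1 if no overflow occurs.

1. enqueue(88): size=1
2. dequeue(): size=0
3. enqueue(37): size=1
4. enqueue(96): size=2
5. enqueue(4): size=3
6. dequeue(): size=2
7. enqueue(77): size=3
8. dequeue(): size=2
9. enqueue(75): size=3

Answer: -1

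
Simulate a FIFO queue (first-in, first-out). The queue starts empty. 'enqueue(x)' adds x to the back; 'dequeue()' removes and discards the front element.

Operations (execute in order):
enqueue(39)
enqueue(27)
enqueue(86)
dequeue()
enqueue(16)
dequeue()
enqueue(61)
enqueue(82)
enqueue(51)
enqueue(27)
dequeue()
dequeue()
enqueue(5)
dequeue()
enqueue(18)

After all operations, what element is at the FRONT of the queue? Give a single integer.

enqueue(39): queue = [39]
enqueue(27): queue = [39, 27]
enqueue(86): queue = [39, 27, 86]
dequeue(): queue = [27, 86]
enqueue(16): queue = [27, 86, 16]
dequeue(): queue = [86, 16]
enqueue(61): queue = [86, 16, 61]
enqueue(82): queue = [86, 16, 61, 82]
enqueue(51): queue = [86, 16, 61, 82, 51]
enqueue(27): queue = [86, 16, 61, 82, 51, 27]
dequeue(): queue = [16, 61, 82, 51, 27]
dequeue(): queue = [61, 82, 51, 27]
enqueue(5): queue = [61, 82, 51, 27, 5]
dequeue(): queue = [82, 51, 27, 5]
enqueue(18): queue = [82, 51, 27, 5, 18]

Answer: 82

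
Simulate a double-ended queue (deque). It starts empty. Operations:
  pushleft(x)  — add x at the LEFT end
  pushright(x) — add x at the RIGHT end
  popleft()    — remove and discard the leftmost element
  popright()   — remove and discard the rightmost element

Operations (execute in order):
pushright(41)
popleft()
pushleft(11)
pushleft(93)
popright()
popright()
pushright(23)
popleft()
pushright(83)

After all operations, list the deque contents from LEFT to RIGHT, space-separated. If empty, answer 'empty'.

pushright(41): [41]
popleft(): []
pushleft(11): [11]
pushleft(93): [93, 11]
popright(): [93]
popright(): []
pushright(23): [23]
popleft(): []
pushright(83): [83]

Answer: 83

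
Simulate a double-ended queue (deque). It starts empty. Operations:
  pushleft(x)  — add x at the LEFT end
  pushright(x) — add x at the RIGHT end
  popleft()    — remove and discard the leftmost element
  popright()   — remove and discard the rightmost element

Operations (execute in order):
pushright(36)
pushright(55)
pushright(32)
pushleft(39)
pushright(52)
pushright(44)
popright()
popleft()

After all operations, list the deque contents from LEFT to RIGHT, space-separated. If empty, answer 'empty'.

pushright(36): [36]
pushright(55): [36, 55]
pushright(32): [36, 55, 32]
pushleft(39): [39, 36, 55, 32]
pushright(52): [39, 36, 55, 32, 52]
pushright(44): [39, 36, 55, 32, 52, 44]
popright(): [39, 36, 55, 32, 52]
popleft(): [36, 55, 32, 52]

Answer: 36 55 32 52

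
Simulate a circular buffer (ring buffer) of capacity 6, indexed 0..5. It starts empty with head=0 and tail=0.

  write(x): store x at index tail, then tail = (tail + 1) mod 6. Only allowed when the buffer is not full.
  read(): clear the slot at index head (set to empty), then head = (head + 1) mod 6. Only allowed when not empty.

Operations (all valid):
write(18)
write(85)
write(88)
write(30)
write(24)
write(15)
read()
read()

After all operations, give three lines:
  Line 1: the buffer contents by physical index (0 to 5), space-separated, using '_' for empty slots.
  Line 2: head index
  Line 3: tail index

Answer: _ _ 88 30 24 15
2
0

Derivation:
write(18): buf=[18 _ _ _ _ _], head=0, tail=1, size=1
write(85): buf=[18 85 _ _ _ _], head=0, tail=2, size=2
write(88): buf=[18 85 88 _ _ _], head=0, tail=3, size=3
write(30): buf=[18 85 88 30 _ _], head=0, tail=4, size=4
write(24): buf=[18 85 88 30 24 _], head=0, tail=5, size=5
write(15): buf=[18 85 88 30 24 15], head=0, tail=0, size=6
read(): buf=[_ 85 88 30 24 15], head=1, tail=0, size=5
read(): buf=[_ _ 88 30 24 15], head=2, tail=0, size=4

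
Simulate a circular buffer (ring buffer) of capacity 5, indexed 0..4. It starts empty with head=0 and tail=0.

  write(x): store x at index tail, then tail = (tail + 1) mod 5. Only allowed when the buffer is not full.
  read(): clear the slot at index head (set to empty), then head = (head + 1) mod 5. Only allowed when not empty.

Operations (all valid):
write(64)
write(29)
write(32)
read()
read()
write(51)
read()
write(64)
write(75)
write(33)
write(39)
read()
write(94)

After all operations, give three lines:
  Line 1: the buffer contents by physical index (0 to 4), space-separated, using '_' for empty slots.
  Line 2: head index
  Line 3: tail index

write(64): buf=[64 _ _ _ _], head=0, tail=1, size=1
write(29): buf=[64 29 _ _ _], head=0, tail=2, size=2
write(32): buf=[64 29 32 _ _], head=0, tail=3, size=3
read(): buf=[_ 29 32 _ _], head=1, tail=3, size=2
read(): buf=[_ _ 32 _ _], head=2, tail=3, size=1
write(51): buf=[_ _ 32 51 _], head=2, tail=4, size=2
read(): buf=[_ _ _ 51 _], head=3, tail=4, size=1
write(64): buf=[_ _ _ 51 64], head=3, tail=0, size=2
write(75): buf=[75 _ _ 51 64], head=3, tail=1, size=3
write(33): buf=[75 33 _ 51 64], head=3, tail=2, size=4
write(39): buf=[75 33 39 51 64], head=3, tail=3, size=5
read(): buf=[75 33 39 _ 64], head=4, tail=3, size=4
write(94): buf=[75 33 39 94 64], head=4, tail=4, size=5

Answer: 75 33 39 94 64
4
4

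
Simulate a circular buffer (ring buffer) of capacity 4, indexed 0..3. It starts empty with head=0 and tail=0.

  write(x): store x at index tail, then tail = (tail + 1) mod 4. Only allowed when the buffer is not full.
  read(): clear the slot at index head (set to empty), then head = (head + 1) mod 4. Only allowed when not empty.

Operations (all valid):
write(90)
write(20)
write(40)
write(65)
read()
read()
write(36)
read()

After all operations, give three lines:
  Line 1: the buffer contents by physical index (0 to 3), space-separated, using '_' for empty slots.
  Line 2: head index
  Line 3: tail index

Answer: 36 _ _ 65
3
1

Derivation:
write(90): buf=[90 _ _ _], head=0, tail=1, size=1
write(20): buf=[90 20 _ _], head=0, tail=2, size=2
write(40): buf=[90 20 40 _], head=0, tail=3, size=3
write(65): buf=[90 20 40 65], head=0, tail=0, size=4
read(): buf=[_ 20 40 65], head=1, tail=0, size=3
read(): buf=[_ _ 40 65], head=2, tail=0, size=2
write(36): buf=[36 _ 40 65], head=2, tail=1, size=3
read(): buf=[36 _ _ 65], head=3, tail=1, size=2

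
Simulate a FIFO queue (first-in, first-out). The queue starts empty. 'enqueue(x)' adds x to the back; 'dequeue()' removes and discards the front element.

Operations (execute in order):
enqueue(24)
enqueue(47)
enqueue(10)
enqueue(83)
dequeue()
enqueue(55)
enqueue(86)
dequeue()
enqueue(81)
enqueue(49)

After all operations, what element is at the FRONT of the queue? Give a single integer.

Answer: 10

Derivation:
enqueue(24): queue = [24]
enqueue(47): queue = [24, 47]
enqueue(10): queue = [24, 47, 10]
enqueue(83): queue = [24, 47, 10, 83]
dequeue(): queue = [47, 10, 83]
enqueue(55): queue = [47, 10, 83, 55]
enqueue(86): queue = [47, 10, 83, 55, 86]
dequeue(): queue = [10, 83, 55, 86]
enqueue(81): queue = [10, 83, 55, 86, 81]
enqueue(49): queue = [10, 83, 55, 86, 81, 49]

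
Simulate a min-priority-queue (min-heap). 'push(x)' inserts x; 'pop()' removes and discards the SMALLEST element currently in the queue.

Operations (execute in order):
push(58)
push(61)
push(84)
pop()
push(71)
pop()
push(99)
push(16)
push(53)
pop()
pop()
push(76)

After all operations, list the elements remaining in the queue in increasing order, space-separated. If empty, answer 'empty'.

Answer: 71 76 84 99

Derivation:
push(58): heap contents = [58]
push(61): heap contents = [58, 61]
push(84): heap contents = [58, 61, 84]
pop() → 58: heap contents = [61, 84]
push(71): heap contents = [61, 71, 84]
pop() → 61: heap contents = [71, 84]
push(99): heap contents = [71, 84, 99]
push(16): heap contents = [16, 71, 84, 99]
push(53): heap contents = [16, 53, 71, 84, 99]
pop() → 16: heap contents = [53, 71, 84, 99]
pop() → 53: heap contents = [71, 84, 99]
push(76): heap contents = [71, 76, 84, 99]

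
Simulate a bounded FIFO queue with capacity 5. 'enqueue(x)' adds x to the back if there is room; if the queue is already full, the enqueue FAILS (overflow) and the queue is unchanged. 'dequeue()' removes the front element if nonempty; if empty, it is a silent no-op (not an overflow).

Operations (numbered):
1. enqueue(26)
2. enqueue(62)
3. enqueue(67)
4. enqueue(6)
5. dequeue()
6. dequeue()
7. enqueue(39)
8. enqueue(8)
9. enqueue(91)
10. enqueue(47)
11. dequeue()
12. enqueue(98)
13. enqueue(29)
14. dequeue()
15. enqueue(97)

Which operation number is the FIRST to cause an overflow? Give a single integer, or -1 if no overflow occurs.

1. enqueue(26): size=1
2. enqueue(62): size=2
3. enqueue(67): size=3
4. enqueue(6): size=4
5. dequeue(): size=3
6. dequeue(): size=2
7. enqueue(39): size=3
8. enqueue(8): size=4
9. enqueue(91): size=5
10. enqueue(47): size=5=cap → OVERFLOW (fail)
11. dequeue(): size=4
12. enqueue(98): size=5
13. enqueue(29): size=5=cap → OVERFLOW (fail)
14. dequeue(): size=4
15. enqueue(97): size=5

Answer: 10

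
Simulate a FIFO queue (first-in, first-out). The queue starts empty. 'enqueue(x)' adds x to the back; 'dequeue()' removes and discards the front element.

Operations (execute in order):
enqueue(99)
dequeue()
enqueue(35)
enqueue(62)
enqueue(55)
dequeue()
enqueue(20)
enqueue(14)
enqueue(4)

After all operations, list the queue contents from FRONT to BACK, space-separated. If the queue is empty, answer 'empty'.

Answer: 62 55 20 14 4

Derivation:
enqueue(99): [99]
dequeue(): []
enqueue(35): [35]
enqueue(62): [35, 62]
enqueue(55): [35, 62, 55]
dequeue(): [62, 55]
enqueue(20): [62, 55, 20]
enqueue(14): [62, 55, 20, 14]
enqueue(4): [62, 55, 20, 14, 4]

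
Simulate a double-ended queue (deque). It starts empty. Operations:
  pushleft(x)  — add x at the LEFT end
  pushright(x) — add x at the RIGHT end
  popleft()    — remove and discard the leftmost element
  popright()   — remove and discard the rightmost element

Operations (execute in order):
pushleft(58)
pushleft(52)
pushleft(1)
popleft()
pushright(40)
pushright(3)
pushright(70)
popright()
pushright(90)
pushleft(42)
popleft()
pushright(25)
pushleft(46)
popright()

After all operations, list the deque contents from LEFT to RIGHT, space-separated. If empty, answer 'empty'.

pushleft(58): [58]
pushleft(52): [52, 58]
pushleft(1): [1, 52, 58]
popleft(): [52, 58]
pushright(40): [52, 58, 40]
pushright(3): [52, 58, 40, 3]
pushright(70): [52, 58, 40, 3, 70]
popright(): [52, 58, 40, 3]
pushright(90): [52, 58, 40, 3, 90]
pushleft(42): [42, 52, 58, 40, 3, 90]
popleft(): [52, 58, 40, 3, 90]
pushright(25): [52, 58, 40, 3, 90, 25]
pushleft(46): [46, 52, 58, 40, 3, 90, 25]
popright(): [46, 52, 58, 40, 3, 90]

Answer: 46 52 58 40 3 90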